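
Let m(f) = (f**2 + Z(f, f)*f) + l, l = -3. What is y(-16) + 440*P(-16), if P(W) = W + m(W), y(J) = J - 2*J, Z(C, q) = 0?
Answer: 104296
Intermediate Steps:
y(J) = -J
m(f) = -3 + f**2 (m(f) = (f**2 + 0*f) - 3 = (f**2 + 0) - 3 = f**2 - 3 = -3 + f**2)
P(W) = -3 + W + W**2 (P(W) = W + (-3 + W**2) = -3 + W + W**2)
y(-16) + 440*P(-16) = -1*(-16) + 440*(-3 - 16 + (-16)**2) = 16 + 440*(-3 - 16 + 256) = 16 + 440*237 = 16 + 104280 = 104296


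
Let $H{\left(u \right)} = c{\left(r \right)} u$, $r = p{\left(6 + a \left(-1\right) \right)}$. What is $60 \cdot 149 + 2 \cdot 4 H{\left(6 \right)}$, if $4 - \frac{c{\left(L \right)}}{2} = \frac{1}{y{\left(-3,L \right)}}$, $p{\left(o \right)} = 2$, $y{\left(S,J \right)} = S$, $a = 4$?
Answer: $9356$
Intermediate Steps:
$r = 2$
$c{\left(L \right)} = \frac{26}{3}$ ($c{\left(L \right)} = 8 - \frac{2}{-3} = 8 - - \frac{2}{3} = 8 + \frac{2}{3} = \frac{26}{3}$)
$H{\left(u \right)} = \frac{26 u}{3}$
$60 \cdot 149 + 2 \cdot 4 H{\left(6 \right)} = 60 \cdot 149 + 2 \cdot 4 \cdot \frac{26}{3} \cdot 6 = 8940 + 8 \cdot 52 = 8940 + 416 = 9356$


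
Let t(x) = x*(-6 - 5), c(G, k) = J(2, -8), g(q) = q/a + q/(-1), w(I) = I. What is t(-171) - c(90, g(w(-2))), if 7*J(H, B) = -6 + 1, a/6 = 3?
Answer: 13172/7 ≈ 1881.7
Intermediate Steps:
a = 18 (a = 6*3 = 18)
g(q) = -17*q/18 (g(q) = q/18 + q/(-1) = q*(1/18) + q*(-1) = q/18 - q = -17*q/18)
J(H, B) = -5/7 (J(H, B) = (-6 + 1)/7 = (⅐)*(-5) = -5/7)
c(G, k) = -5/7
t(x) = -11*x (t(x) = x*(-11) = -11*x)
t(-171) - c(90, g(w(-2))) = -11*(-171) - 1*(-5/7) = 1881 + 5/7 = 13172/7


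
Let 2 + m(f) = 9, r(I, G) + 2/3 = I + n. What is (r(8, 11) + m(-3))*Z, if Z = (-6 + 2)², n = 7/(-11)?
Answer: 7232/33 ≈ 219.15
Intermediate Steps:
n = -7/11 (n = 7*(-1/11) = -7/11 ≈ -0.63636)
Z = 16 (Z = (-4)² = 16)
r(I, G) = -43/33 + I (r(I, G) = -⅔ + (I - 7/11) = -⅔ + (-7/11 + I) = -43/33 + I)
m(f) = 7 (m(f) = -2 + 9 = 7)
(r(8, 11) + m(-3))*Z = ((-43/33 + 8) + 7)*16 = (221/33 + 7)*16 = (452/33)*16 = 7232/33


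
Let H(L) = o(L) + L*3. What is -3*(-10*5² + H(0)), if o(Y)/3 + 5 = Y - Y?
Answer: 795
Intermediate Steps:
o(Y) = -15 (o(Y) = -15 + 3*(Y - Y) = -15 + 3*0 = -15 + 0 = -15)
H(L) = -15 + 3*L (H(L) = -15 + L*3 = -15 + 3*L)
-3*(-10*5² + H(0)) = -3*(-10*5² + (-15 + 3*0)) = -3*(-10*25 + (-15 + 0)) = -3*(-250 - 15) = -3*(-265) = 795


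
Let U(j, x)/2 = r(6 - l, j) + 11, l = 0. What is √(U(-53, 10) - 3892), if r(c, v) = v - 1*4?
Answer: 4*I*√249 ≈ 63.119*I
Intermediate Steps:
r(c, v) = -4 + v (r(c, v) = v - 4 = -4 + v)
U(j, x) = 14 + 2*j (U(j, x) = 2*((-4 + j) + 11) = 2*(7 + j) = 14 + 2*j)
√(U(-53, 10) - 3892) = √((14 + 2*(-53)) - 3892) = √((14 - 106) - 3892) = √(-92 - 3892) = √(-3984) = 4*I*√249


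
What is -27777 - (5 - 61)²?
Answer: -30913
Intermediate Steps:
-27777 - (5 - 61)² = -27777 - 1*(-56)² = -27777 - 1*3136 = -27777 - 3136 = -30913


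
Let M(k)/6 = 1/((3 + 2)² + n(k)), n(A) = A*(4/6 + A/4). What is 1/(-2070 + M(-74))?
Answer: -2017/4175181 ≈ -0.00048309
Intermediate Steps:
n(A) = A*(⅔ + A/4) (n(A) = A*(4*(⅙) + A*(¼)) = A*(⅔ + A/4))
M(k) = 6/(25 + k*(8 + 3*k)/12) (M(k) = 6/((3 + 2)² + k*(8 + 3*k)/12) = 6/(5² + k*(8 + 3*k)/12) = 6/(25 + k*(8 + 3*k)/12))
1/(-2070 + M(-74)) = 1/(-2070 + 72/(300 - 74*(8 + 3*(-74)))) = 1/(-2070 + 72/(300 - 74*(8 - 222))) = 1/(-2070 + 72/(300 - 74*(-214))) = 1/(-2070 + 72/(300 + 15836)) = 1/(-2070 + 72/16136) = 1/(-2070 + 72*(1/16136)) = 1/(-2070 + 9/2017) = 1/(-4175181/2017) = -2017/4175181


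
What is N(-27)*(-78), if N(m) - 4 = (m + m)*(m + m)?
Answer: -227760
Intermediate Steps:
N(m) = 4 + 4*m² (N(m) = 4 + (m + m)*(m + m) = 4 + (2*m)*(2*m) = 4 + 4*m²)
N(-27)*(-78) = (4 + 4*(-27)²)*(-78) = (4 + 4*729)*(-78) = (4 + 2916)*(-78) = 2920*(-78) = -227760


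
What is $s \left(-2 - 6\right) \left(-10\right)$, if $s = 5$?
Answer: $400$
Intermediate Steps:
$s \left(-2 - 6\right) \left(-10\right) = 5 \left(-2 - 6\right) \left(-10\right) = 5 \left(-8\right) \left(-10\right) = \left(-40\right) \left(-10\right) = 400$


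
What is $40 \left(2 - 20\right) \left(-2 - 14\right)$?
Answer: $11520$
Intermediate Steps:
$40 \left(2 - 20\right) \left(-2 - 14\right) = 40 \left(-18\right) \left(-16\right) = \left(-720\right) \left(-16\right) = 11520$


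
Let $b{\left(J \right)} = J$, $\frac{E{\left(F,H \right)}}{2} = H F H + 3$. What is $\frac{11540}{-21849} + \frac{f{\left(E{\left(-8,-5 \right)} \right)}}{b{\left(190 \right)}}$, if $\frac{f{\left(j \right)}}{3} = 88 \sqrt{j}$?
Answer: $- \frac{11540}{21849} + \frac{132 i \sqrt{394}}{95} \approx -0.52817 + 27.58 i$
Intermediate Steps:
$E{\left(F,H \right)} = 6 + 2 F H^{2}$ ($E{\left(F,H \right)} = 2 \left(H F H + 3\right) = 2 \left(F H H + 3\right) = 2 \left(F H^{2} + 3\right) = 2 \left(3 + F H^{2}\right) = 6 + 2 F H^{2}$)
$f{\left(j \right)} = 264 \sqrt{j}$ ($f{\left(j \right)} = 3 \cdot 88 \sqrt{j} = 264 \sqrt{j}$)
$\frac{11540}{-21849} + \frac{f{\left(E{\left(-8,-5 \right)} \right)}}{b{\left(190 \right)}} = \frac{11540}{-21849} + \frac{264 \sqrt{6 + 2 \left(-8\right) \left(-5\right)^{2}}}{190} = 11540 \left(- \frac{1}{21849}\right) + 264 \sqrt{6 + 2 \left(-8\right) 25} \cdot \frac{1}{190} = - \frac{11540}{21849} + 264 \sqrt{6 - 400} \cdot \frac{1}{190} = - \frac{11540}{21849} + 264 \sqrt{-394} \cdot \frac{1}{190} = - \frac{11540}{21849} + 264 i \sqrt{394} \cdot \frac{1}{190} = - \frac{11540}{21849} + \frac{132 i \sqrt{394}}{95}$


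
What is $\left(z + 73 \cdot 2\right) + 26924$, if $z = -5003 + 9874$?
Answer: $31941$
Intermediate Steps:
$z = 4871$
$\left(z + 73 \cdot 2\right) + 26924 = \left(4871 + 73 \cdot 2\right) + 26924 = \left(4871 + 146\right) + 26924 = 5017 + 26924 = 31941$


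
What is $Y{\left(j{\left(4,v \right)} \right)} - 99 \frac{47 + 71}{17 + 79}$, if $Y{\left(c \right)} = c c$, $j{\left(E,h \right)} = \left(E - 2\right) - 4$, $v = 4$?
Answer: $- \frac{1883}{16} \approx -117.69$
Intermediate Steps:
$j{\left(E,h \right)} = -6 + E$ ($j{\left(E,h \right)} = \left(-2 + E\right) - 4 = -6 + E$)
$Y{\left(c \right)} = c^{2}$
$Y{\left(j{\left(4,v \right)} \right)} - 99 \frac{47 + 71}{17 + 79} = \left(-6 + 4\right)^{2} - 99 \frac{47 + 71}{17 + 79} = \left(-2\right)^{2} - 99 \cdot \frac{118}{96} = 4 - 99 \cdot 118 \cdot \frac{1}{96} = 4 - \frac{1947}{16} = - \frac{1883}{16}$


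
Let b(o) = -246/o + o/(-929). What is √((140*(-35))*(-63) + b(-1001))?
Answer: √266955008944338715/929929 ≈ 555.61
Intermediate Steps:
b(o) = -246/o - o/929 (b(o) = -246/o + o*(-1/929) = -246/o - o/929)
√((140*(-35))*(-63) + b(-1001)) = √((140*(-35))*(-63) + (-246/(-1001) - 1/929*(-1001))) = √(-4900*(-63) + (-246*(-1/1001) + 1001/929)) = √(308700 + (246/1001 + 1001/929)) = √(308700 + 1230535/929929) = √(287070312835/929929) = √266955008944338715/929929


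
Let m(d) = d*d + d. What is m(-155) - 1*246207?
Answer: -222337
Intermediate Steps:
m(d) = d + d² (m(d) = d² + d = d + d²)
m(-155) - 1*246207 = -155*(1 - 155) - 1*246207 = -155*(-154) - 246207 = 23870 - 246207 = -222337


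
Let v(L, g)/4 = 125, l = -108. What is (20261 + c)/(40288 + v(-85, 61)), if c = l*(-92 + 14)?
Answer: 28685/40788 ≈ 0.70327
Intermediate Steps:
v(L, g) = 500 (v(L, g) = 4*125 = 500)
c = 8424 (c = -108*(-92 + 14) = -108*(-78) = 8424)
(20261 + c)/(40288 + v(-85, 61)) = (20261 + 8424)/(40288 + 500) = 28685/40788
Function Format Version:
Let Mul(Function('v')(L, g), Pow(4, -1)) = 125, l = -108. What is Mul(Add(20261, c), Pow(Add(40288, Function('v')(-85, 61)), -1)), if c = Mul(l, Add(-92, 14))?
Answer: Rational(28685, 40788) ≈ 0.70327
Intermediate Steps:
Function('v')(L, g) = 500 (Function('v')(L, g) = Mul(4, 125) = 500)
c = 8424 (c = Mul(-108, Add(-92, 14)) = Mul(-108, -78) = 8424)
Mul(Add(20261, c), Pow(Add(40288, Function('v')(-85, 61)), -1)) = Mul(Add(20261, 8424), Pow(Add(40288, 500), -1)) = Mul(28685, Pow(40788, -1)) = Mul(28685, Rational(1, 40788)) = Rational(28685, 40788)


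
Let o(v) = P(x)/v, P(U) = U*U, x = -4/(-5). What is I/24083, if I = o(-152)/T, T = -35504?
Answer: 1/203072672600 ≈ 4.9243e-12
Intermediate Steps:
x = ⅘ (x = -4*(-⅕) = ⅘ ≈ 0.80000)
P(U) = U²
o(v) = 16/(25*v) (o(v) = (⅘)²/v = 16/(25*v))
I = 1/8432200 (I = ((16/25)/(-152))/(-35504) = ((16/25)*(-1/152))*(-1/35504) = -2/475*(-1/35504) = 1/8432200 ≈ 1.1859e-7)
I/24083 = (1/8432200)/24083 = (1/8432200)*(1/24083) = 1/203072672600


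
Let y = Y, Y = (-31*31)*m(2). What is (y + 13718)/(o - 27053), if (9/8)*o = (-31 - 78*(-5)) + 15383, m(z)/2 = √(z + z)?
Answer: -88866/117541 ≈ -0.75604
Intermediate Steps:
m(z) = 2*√2*√z (m(z) = 2*√(z + z) = 2*√(2*z) = 2*(√2*√z) = 2*√2*√z)
Y = -3844 (Y = (-31*31)*(2*√2*√2) = -961*4 = -3844)
y = -3844
o = 125936/9 (o = 8*((-31 - 78*(-5)) + 15383)/9 = 8*((-31 + 390) + 15383)/9 = 8*(359 + 15383)/9 = (8/9)*15742 = 125936/9 ≈ 13993.)
(y + 13718)/(o - 27053) = (-3844 + 13718)/(125936/9 - 27053) = 9874/(-117541/9) = 9874*(-9/117541) = -88866/117541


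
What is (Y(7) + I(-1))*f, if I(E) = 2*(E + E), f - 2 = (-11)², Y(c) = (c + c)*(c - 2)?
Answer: 8118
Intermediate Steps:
Y(c) = 2*c*(-2 + c) (Y(c) = (2*c)*(-2 + c) = 2*c*(-2 + c))
f = 123 (f = 2 + (-11)² = 2 + 121 = 123)
I(E) = 4*E (I(E) = 2*(2*E) = 4*E)
(Y(7) + I(-1))*f = (2*7*(-2 + 7) + 4*(-1))*123 = (2*7*5 - 4)*123 = (70 - 4)*123 = 66*123 = 8118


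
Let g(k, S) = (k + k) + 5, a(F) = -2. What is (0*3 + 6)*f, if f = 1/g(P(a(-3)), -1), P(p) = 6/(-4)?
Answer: 3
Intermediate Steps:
P(p) = -3/2 (P(p) = 6*(-¼) = -3/2)
g(k, S) = 5 + 2*k (g(k, S) = 2*k + 5 = 5 + 2*k)
f = ½ (f = 1/(5 + 2*(-3/2)) = 1/(5 - 3) = 1/2 = ½ ≈ 0.50000)
(0*3 + 6)*f = (0*3 + 6)*(½) = (0 + 6)*(½) = 6*(½) = 3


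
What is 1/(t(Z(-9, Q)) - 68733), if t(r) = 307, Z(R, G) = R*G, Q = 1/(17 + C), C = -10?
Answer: -1/68426 ≈ -1.4614e-5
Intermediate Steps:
Q = 1/7 (Q = 1/(17 - 10) = 1/7 ≈ 0.14286)
Z(R, G) = G*R
1/(t(Z(-9, Q)) - 68733) = 1/(307 - 68733) = 1/(-68426) = -1/68426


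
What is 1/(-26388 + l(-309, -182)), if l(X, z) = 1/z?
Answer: -182/4802617 ≈ -3.7896e-5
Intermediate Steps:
1/(-26388 + l(-309, -182)) = 1/(-26388 + 1/(-182)) = 1/(-26388 - 1/182) = 1/(-4802617/182) = -182/4802617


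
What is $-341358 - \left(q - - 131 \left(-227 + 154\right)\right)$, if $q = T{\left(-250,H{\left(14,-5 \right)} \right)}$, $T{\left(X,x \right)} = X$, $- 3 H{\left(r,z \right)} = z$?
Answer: $-331545$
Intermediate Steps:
$H{\left(r,z \right)} = - \frac{z}{3}$
$q = -250$
$-341358 - \left(q - - 131 \left(-227 + 154\right)\right) = -341358 - \left(-250 - - 131 \left(-227 + 154\right)\right) = -341358 - \left(-250 - \left(-131\right) \left(-73\right)\right) = -341358 - \left(-250 - 9563\right) = -341358 - -9813 = -341358 + 9813 = -331545$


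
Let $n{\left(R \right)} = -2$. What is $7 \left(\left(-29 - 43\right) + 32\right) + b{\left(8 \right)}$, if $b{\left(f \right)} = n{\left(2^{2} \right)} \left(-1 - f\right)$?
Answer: $-262$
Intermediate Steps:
$b{\left(f \right)} = 2 + 2 f$ ($b{\left(f \right)} = - 2 \left(-1 - f\right) = 2 + 2 f$)
$7 \left(\left(-29 - 43\right) + 32\right) + b{\left(8 \right)} = 7 \left(\left(-29 - 43\right) + 32\right) + \left(2 + 2 \cdot 8\right) = 7 \left(-72 + 32\right) + \left(2 + 16\right) = 7 \left(-40\right) + 18 = -280 + 18 = -262$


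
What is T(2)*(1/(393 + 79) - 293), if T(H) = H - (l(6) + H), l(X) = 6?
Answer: 414885/236 ≈ 1758.0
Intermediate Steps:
T(H) = -6 (T(H) = H - (6 + H) = H + (-6 - H) = -6)
T(2)*(1/(393 + 79) - 293) = -6*(1/(393 + 79) - 293) = -6*(1/472 - 293) = -6*(-138295/472) = 414885/236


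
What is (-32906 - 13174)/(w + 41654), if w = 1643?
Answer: -46080/43297 ≈ -1.0643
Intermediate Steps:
(-32906 - 13174)/(w + 41654) = (-32906 - 13174)/(1643 + 41654) = -46080/43297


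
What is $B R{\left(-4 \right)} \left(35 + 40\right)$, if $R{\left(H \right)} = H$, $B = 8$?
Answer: $-2400$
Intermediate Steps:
$B R{\left(-4 \right)} \left(35 + 40\right) = 8 \left(- 4 \left(35 + 40\right)\right) = 8 \left(\left(-4\right) 75\right) = 8 \left(-300\right) = -2400$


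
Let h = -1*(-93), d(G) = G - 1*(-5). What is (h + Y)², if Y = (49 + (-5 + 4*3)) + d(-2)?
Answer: 23104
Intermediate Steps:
d(G) = 5 + G (d(G) = G + 5 = 5 + G)
h = 93
Y = 59 (Y = (49 + (-5 + 4*3)) + (5 - 2) = (49 + (-5 + 12)) + 3 = (49 + 7) + 3 = 56 + 3 = 59)
(h + Y)² = (93 + 59)² = 152² = 23104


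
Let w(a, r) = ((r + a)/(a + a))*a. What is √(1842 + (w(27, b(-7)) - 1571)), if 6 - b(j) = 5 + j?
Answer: √1154/2 ≈ 16.985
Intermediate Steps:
b(j) = 1 - j (b(j) = 6 - (5 + j) = 6 + (-5 - j) = 1 - j)
w(a, r) = a/2 + r/2 (w(a, r) = ((a + r)/((2*a)))*a = ((a + r)*(1/(2*a)))*a = ((a + r)/(2*a))*a = a/2 + r/2)
√(1842 + (w(27, b(-7)) - 1571)) = √(1842 + (((½)*27 + (1 - 1*(-7))/2) - 1571)) = √(1842 + ((27/2 + (1 + 7)/2) - 1571)) = √(1842 + ((27/2 + (½)*8) - 1571)) = √(1842 + ((27/2 + 4) - 1571)) = √(1842 + (35/2 - 1571)) = √(1842 - 3107/2) = √(577/2) = √1154/2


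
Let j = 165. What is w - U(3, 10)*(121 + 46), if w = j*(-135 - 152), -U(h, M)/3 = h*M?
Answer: -32325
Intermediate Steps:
U(h, M) = -3*M*h (U(h, M) = -3*h*M = -3*M*h)
w = -47355 (w = 165*(-135 - 152) = 165*(-287) = -47355)
w - U(3, 10)*(121 + 46) = -47355 - (-3*10*3)*(121 + 46) = -47355 - (-90)*167 = -47355 - 1*(-15030) = -47355 + 15030 = -32325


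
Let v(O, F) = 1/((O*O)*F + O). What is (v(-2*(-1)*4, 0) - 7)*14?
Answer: -385/4 ≈ -96.250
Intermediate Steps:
v(O, F) = 1/(O + F*O**2) (v(O, F) = 1/(O**2*F + O) = 1/(F*O**2 + O) = 1/(O + F*O**2))
(v(-2*(-1)*4, 0) - 7)*14 = (1/(((-2*(-1)*4))*(1 + 0*(-2*(-1)*4))) - 7)*14 = (1/(((2*4))*(1 + 0*(2*4))) - 7)*14 = (1/(8*(1 + 0*8)) - 7)*14 = (1/(8*(1 + 0)) - 7)*14 = ((1/8)/1 - 7)*14 = ((1/8)*1 - 7)*14 = (1/8 - 7)*14 = -55/8*14 = -385/4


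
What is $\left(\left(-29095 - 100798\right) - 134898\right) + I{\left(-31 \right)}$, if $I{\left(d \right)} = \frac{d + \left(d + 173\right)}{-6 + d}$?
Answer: $-264794$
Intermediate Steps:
$I{\left(d \right)} = \frac{173 + 2 d}{-6 + d}$ ($I{\left(d \right)} = \frac{d + \left(173 + d\right)}{-6 + d} = \frac{173 + 2 d}{-6 + d}$)
$\left(\left(-29095 - 100798\right) - 134898\right) + I{\left(-31 \right)} = \left(\left(-29095 - 100798\right) - 134898\right) + \frac{173 + 2 \left(-31\right)}{-6 - 31} = \left(\left(-29095 - 100798\right) - 134898\right) + \frac{173 - 62}{-37} = \left(-129893 - 134898\right) - 3 = -264791 - 3 = -264794$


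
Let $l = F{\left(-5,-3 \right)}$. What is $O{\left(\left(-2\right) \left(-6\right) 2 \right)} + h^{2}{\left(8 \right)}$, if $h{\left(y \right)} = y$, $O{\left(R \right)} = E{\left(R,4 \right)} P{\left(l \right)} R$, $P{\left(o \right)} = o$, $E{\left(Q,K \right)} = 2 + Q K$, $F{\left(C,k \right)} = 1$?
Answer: $2416$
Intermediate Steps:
$E{\left(Q,K \right)} = 2 + K Q$
$l = 1$
$O{\left(R \right)} = R \left(2 + 4 R\right)$ ($O{\left(R \right)} = \left(2 + 4 R\right) 1 R = \left(2 + 4 R\right) R = R \left(2 + 4 R\right)$)
$O{\left(\left(-2\right) \left(-6\right) 2 \right)} + h^{2}{\left(8 \right)} = 2 \left(-2\right) \left(-6\right) 2 \left(1 + 2 \left(-2\right) \left(-6\right) 2\right) + 8^{2} = 2 \cdot 12 \cdot 2 \left(1 + 2 \cdot 12 \cdot 2\right) + 64 = 2 \cdot 24 \left(1 + 2 \cdot 24\right) + 64 = 2 \cdot 24 \left(1 + 48\right) + 64 = 2 \cdot 24 \cdot 49 + 64 = 2352 + 64 = 2416$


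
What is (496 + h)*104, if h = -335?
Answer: 16744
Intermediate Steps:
(496 + h)*104 = (496 - 335)*104 = 161*104 = 16744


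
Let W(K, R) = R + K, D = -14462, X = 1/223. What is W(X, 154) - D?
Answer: 3259369/223 ≈ 14616.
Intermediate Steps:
X = 1/223 ≈ 0.0044843
W(K, R) = K + R
W(X, 154) - D = (1/223 + 154) - 1*(-14462) = 34343/223 + 14462 = 3259369/223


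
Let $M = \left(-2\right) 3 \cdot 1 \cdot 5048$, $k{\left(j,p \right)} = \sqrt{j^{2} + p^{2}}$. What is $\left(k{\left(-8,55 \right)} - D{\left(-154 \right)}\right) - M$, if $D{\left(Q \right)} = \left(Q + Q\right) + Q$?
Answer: $30750 + \sqrt{3089} \approx 30806.0$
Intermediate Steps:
$D{\left(Q \right)} = 3 Q$ ($D{\left(Q \right)} = 2 Q + Q = 3 Q$)
$M = -30288$ ($M = \left(-6\right) 1 \cdot 5048 = \left(-6\right) 5048 = -30288$)
$\left(k{\left(-8,55 \right)} - D{\left(-154 \right)}\right) - M = \left(\sqrt{\left(-8\right)^{2} + 55^{2}} - 3 \left(-154\right)\right) - -30288 = \left(\sqrt{64 + 3025} - -462\right) + 30288 = \left(\sqrt{3089} + 462\right) + 30288 = \left(462 + \sqrt{3089}\right) + 30288 = 30750 + \sqrt{3089}$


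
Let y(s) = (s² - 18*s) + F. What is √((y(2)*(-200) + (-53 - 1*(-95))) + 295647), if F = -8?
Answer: √303689 ≈ 551.08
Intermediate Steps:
y(s) = -8 + s² - 18*s (y(s) = (s² - 18*s) - 8 = -8 + s² - 18*s)
√((y(2)*(-200) + (-53 - 1*(-95))) + 295647) = √(((-8 + 2² - 18*2)*(-200) + (-53 - 1*(-95))) + 295647) = √(((-8 + 4 - 36)*(-200) + (-53 + 95)) + 295647) = √((-40*(-200) + 42) + 295647) = √((8000 + 42) + 295647) = √(8042 + 295647) = √303689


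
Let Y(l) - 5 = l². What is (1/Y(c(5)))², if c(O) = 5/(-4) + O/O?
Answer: 256/6561 ≈ 0.039018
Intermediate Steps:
c(O) = -¼ (c(O) = 5*(-¼) + 1 = -5/4 + 1 = -¼)
Y(l) = 5 + l²
(1/Y(c(5)))² = (1/(5 + (-¼)²))² = (1/(5 + 1/16))² = (1/(81/16))² = (16/81)² = 256/6561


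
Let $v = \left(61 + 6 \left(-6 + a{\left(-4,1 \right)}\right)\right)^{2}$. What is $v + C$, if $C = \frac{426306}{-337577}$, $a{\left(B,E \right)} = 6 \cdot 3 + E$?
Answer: $\frac{6521898911}{337577} \approx 19320.0$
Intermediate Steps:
$a{\left(B,E \right)} = 18 + E$
$C = - \frac{426306}{337577}$ ($C = 426306 \left(- \frac{1}{337577}\right) = - \frac{426306}{337577} \approx -1.2628$)
$v = 19321$ ($v = \left(61 + 6 \left(-6 + \left(18 + 1\right)\right)\right)^{2} = \left(61 + 6 \left(-6 + 19\right)\right)^{2} = \left(61 + 6 \cdot 13\right)^{2} = \left(61 + 78\right)^{2} = 139^{2} = 19321$)
$v + C = 19321 - \frac{426306}{337577} = \frac{6521898911}{337577}$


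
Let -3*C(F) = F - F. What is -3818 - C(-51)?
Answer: -3818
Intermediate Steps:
C(F) = 0 (C(F) = -(F - F)/3 = -⅓*0 = 0)
-3818 - C(-51) = -3818 - 1*0 = -3818 + 0 = -3818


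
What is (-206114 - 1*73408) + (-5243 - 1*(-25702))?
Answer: -259063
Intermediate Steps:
(-206114 - 1*73408) + (-5243 - 1*(-25702)) = (-206114 - 73408) + (-5243 + 25702) = -279522 + 20459 = -259063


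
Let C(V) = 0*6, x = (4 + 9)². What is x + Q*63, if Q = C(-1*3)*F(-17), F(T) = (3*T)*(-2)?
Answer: 169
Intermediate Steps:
x = 169 (x = 13² = 169)
F(T) = -6*T
C(V) = 0
Q = 0 (Q = 0*(-6*(-17)) = 0*102 = 0)
x + Q*63 = 169 + 0*63 = 169 + 0 = 169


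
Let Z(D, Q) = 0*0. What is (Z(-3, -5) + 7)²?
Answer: 49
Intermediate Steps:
Z(D, Q) = 0
(Z(-3, -5) + 7)² = (0 + 7)² = 7² = 49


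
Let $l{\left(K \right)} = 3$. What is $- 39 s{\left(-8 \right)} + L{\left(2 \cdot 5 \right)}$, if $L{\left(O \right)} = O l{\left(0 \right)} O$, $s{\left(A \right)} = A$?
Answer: $612$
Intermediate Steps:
$L{\left(O \right)} = 3 O^{2}$ ($L{\left(O \right)} = O 3 O = 3 O O = 3 O^{2}$)
$- 39 s{\left(-8 \right)} + L{\left(2 \cdot 5 \right)} = \left(-39\right) \left(-8\right) + 3 \left(2 \cdot 5\right)^{2} = 312 + 3 \cdot 10^{2} = 312 + 3 \cdot 100 = 312 + 300 = 612$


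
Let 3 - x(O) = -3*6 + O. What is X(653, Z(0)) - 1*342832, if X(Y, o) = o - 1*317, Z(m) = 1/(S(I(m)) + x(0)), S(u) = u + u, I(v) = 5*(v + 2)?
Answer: -14069108/41 ≈ -3.4315e+5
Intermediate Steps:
I(v) = 10 + 5*v (I(v) = 5*(2 + v) = 10 + 5*v)
S(u) = 2*u
x(O) = 21 - O (x(O) = 3 - (-3*6 + O) = 3 - (-18 + O) = 3 + (18 - O) = 21 - O)
Z(m) = 1/(41 + 10*m) (Z(m) = 1/(2*(10 + 5*m) + (21 - 1*0)) = 1/((20 + 10*m) + (21 + 0)) = 1/((20 + 10*m) + 21) = 1/(41 + 10*m))
X(Y, o) = -317 + o (X(Y, o) = o - 317 = -317 + o)
X(653, Z(0)) - 1*342832 = (-317 + 1/(41 + 10*0)) - 1*342832 = (-317 + 1/(41 + 0)) - 342832 = (-317 + 1/41) - 342832 = -12996/41 - 342832 = -14069108/41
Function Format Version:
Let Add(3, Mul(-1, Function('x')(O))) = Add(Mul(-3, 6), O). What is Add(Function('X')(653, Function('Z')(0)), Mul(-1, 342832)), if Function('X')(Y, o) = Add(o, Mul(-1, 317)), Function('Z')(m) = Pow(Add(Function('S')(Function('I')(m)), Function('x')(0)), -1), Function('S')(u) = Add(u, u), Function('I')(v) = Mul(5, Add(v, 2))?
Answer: Rational(-14069108, 41) ≈ -3.4315e+5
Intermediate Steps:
Function('I')(v) = Add(10, Mul(5, v)) (Function('I')(v) = Mul(5, Add(2, v)) = Add(10, Mul(5, v)))
Function('S')(u) = Mul(2, u)
Function('x')(O) = Add(21, Mul(-1, O)) (Function('x')(O) = Add(3, Mul(-1, Add(Mul(-3, 6), O))) = Add(3, Mul(-1, Add(-18, O))) = Add(3, Add(18, Mul(-1, O))) = Add(21, Mul(-1, O)))
Function('Z')(m) = Pow(Add(41, Mul(10, m)), -1) (Function('Z')(m) = Pow(Add(Mul(2, Add(10, Mul(5, m))), Add(21, Mul(-1, 0))), -1) = Pow(Add(Add(20, Mul(10, m)), Add(21, 0)), -1) = Pow(Add(Add(20, Mul(10, m)), 21), -1) = Pow(Add(41, Mul(10, m)), -1))
Function('X')(Y, o) = Add(-317, o) (Function('X')(Y, o) = Add(o, -317) = Add(-317, o))
Add(Function('X')(653, Function('Z')(0)), Mul(-1, 342832)) = Add(Add(-317, Pow(Add(41, Mul(10, 0)), -1)), Mul(-1, 342832)) = Add(Add(-317, Pow(Add(41, 0), -1)), -342832) = Add(Add(-317, Pow(41, -1)), -342832) = Add(Add(-317, Rational(1, 41)), -342832) = Add(Rational(-12996, 41), -342832) = Rational(-14069108, 41)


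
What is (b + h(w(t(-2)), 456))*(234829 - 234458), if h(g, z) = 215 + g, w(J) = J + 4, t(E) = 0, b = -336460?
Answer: -124745411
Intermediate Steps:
w(J) = 4 + J
(b + h(w(t(-2)), 456))*(234829 - 234458) = (-336460 + (215 + (4 + 0)))*(234829 - 234458) = (-336460 + (215 + 4))*371 = (-336460 + 219)*371 = -336241*371 = -124745411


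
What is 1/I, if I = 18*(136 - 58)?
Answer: 1/1404 ≈ 0.00071225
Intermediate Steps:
I = 1404 (I = 18*78 = 1404)
1/I = 1/1404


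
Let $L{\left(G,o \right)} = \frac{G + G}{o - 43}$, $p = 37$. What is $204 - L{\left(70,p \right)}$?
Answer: $\frac{682}{3} \approx 227.33$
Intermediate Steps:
$L{\left(G,o \right)} = \frac{2 G}{-43 + o}$
$204 - L{\left(70,p \right)} = 204 - 2 \cdot 70 \frac{1}{-43 + 37} = 204 - 2 \cdot 70 \frac{1}{-6} = 204 - 2 \cdot 70 \left(- \frac{1}{6}\right) = 204 - - \frac{70}{3} = 204 + \frac{70}{3} = \frac{682}{3}$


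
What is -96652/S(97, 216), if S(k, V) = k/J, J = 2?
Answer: -193304/97 ≈ -1992.8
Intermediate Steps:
S(k, V) = k/2
-96652/S(97, 216) = -96652/((½)*97) = -96652/97/2 = -96652*2/97 = -193304/97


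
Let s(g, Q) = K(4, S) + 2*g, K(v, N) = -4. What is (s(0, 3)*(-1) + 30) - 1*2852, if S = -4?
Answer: -2818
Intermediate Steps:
s(g, Q) = -4 + 2*g
(s(0, 3)*(-1) + 30) - 1*2852 = ((-4 + 2*0)*(-1) + 30) - 1*2852 = ((-4 + 0)*(-1) + 30) - 2852 = (-4*(-1) + 30) - 2852 = (4 + 30) - 2852 = 34 - 2852 = -2818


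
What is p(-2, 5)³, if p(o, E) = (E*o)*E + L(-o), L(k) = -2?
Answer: -140608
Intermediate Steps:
p(o, E) = -2 + o*E² (p(o, E) = (E*o)*E - 2 = o*E² - 2 = -2 + o*E²)
p(-2, 5)³ = (-2 - 2*5²)³ = (-2 - 2*25)³ = (-2 - 50)³ = (-52)³ = -140608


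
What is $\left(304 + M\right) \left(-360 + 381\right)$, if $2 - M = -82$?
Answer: $8148$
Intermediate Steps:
$M = 84$ ($M = 2 - -82 = 2 + 82 = 84$)
$\left(304 + M\right) \left(-360 + 381\right) = \left(304 + 84\right) \left(-360 + 381\right) = 388 \cdot 21 = 8148$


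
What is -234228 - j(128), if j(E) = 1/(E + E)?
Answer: -59962369/256 ≈ -2.3423e+5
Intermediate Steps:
j(E) = 1/(2*E)
-234228 - j(128) = -234228 - 1/(2*128) = -234228 - 1*1/256 = -234228 - 1/256 = -59962369/256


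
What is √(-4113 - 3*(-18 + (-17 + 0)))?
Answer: 2*I*√1002 ≈ 63.309*I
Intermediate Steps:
√(-4113 - 3*(-18 + (-17 + 0))) = √(-4113 - 3*(-18 - 17)) = √(-4113 - 3*(-35)) = √(-4113 + 105) = √(-4008) = 2*I*√1002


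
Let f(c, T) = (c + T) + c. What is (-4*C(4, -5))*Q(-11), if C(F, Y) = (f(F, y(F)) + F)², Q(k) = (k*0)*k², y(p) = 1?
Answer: 0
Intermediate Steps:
f(c, T) = T + 2*c (f(c, T) = (T + c) + c = T + 2*c)
Q(k) = 0 (Q(k) = 0*k² = 0)
C(F, Y) = (1 + 3*F)² (C(F, Y) = ((1 + 2*F) + F)² = (1 + 3*F)²)
(-4*C(4, -5))*Q(-11) = -4*(1 + 3*4)²*0 = -4*(1 + 12)²*0 = -4*13²*0 = -4*169*0 = -676*0 = 0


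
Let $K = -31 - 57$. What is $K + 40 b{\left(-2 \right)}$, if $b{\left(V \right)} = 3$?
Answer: $32$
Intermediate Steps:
$K = -88$ ($K = -31 - 57 = -88$)
$K + 40 b{\left(-2 \right)} = -88 + 40 \cdot 3 = -88 + 120 = 32$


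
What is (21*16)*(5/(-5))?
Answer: -336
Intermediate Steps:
(21*16)*(5/(-5)) = 336*(5*(-1/5)) = 336*(-1) = -336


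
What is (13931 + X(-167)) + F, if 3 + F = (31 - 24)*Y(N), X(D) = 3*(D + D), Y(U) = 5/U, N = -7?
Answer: 12921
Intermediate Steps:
X(D) = 6*D (X(D) = 3*(2*D) = 6*D)
F = -8 (F = -3 + (31 - 24)*(5/(-7)) = -3 + 7*(5*(-⅐)) = -3 + 7*(-5/7) = -3 - 5 = -8)
(13931 + X(-167)) + F = (13931 + 6*(-167)) - 8 = (13931 - 1002) - 8 = 12929 - 8 = 12921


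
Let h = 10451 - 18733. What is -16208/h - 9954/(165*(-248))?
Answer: 62139199/28241620 ≈ 2.2003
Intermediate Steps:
h = -8282
-16208/h - 9954/(165*(-248)) = -16208/(-8282) - 9954/(165*(-248)) = -16208*(-1/8282) - 9954/(-40920) = 8104/4141 - 9954*(-1/40920) = 8104/4141 + 1659/6820 = 62139199/28241620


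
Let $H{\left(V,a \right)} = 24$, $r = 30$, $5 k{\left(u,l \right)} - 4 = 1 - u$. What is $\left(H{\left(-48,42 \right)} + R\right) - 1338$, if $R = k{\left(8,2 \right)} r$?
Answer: $-1332$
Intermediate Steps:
$k{\left(u,l \right)} = 1 - \frac{u}{5}$ ($k{\left(u,l \right)} = \frac{4}{5} + \frac{1 - u}{5} = \frac{4}{5} - \left(- \frac{1}{5} + \frac{u}{5}\right) = 1 - \frac{u}{5}$)
$R = -18$ ($R = \left(1 - \frac{8}{5}\right) 30 = \left(- \frac{3}{5}\right) 30 = -18$)
$\left(H{\left(-48,42 \right)} + R\right) - 1338 = \left(24 - 18\right) - 1338 = 6 - 1338 = -1332$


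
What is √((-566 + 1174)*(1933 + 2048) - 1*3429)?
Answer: √2417019 ≈ 1554.7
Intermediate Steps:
√((-566 + 1174)*(1933 + 2048) - 1*3429) = √(608*3981 - 3429) = √(2420448 - 3429) = √2417019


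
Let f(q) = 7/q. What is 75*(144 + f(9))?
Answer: 32575/3 ≈ 10858.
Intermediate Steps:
75*(144 + f(9)) = 75*(144 + 7/9) = 75*(1303/9) = 32575/3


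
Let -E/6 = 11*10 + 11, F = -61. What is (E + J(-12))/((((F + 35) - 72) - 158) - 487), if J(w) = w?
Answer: 738/743 ≈ 0.99327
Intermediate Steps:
E = -726 (E = -6*(11*10 + 11) = -6*(110 + 11) = -6*121 = -726)
(E + J(-12))/((((F + 35) - 72) - 158) - 487) = (-726 - 12)/((((-61 + 35) - 72) - 158) - 487) = -738/(((-26 - 72) - 158) - 487) = -738/((-98 - 158) - 487) = -738/(-256 - 487) = -738/(-743) = -738*(-1/743) = 738/743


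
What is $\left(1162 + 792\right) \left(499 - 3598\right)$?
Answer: $-6055446$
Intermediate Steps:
$\left(1162 + 792\right) \left(499 - 3598\right) = 1954 \left(-3099\right) = -6055446$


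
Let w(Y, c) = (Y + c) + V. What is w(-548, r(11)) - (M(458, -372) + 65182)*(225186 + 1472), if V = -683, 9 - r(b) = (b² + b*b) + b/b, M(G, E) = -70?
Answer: -14758157161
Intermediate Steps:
r(b) = 8 - 2*b² (r(b) = 9 - ((b² + b*b) + b/b) = 9 - ((b² + b²) + 1) = 9 - (2*b² + 1) = 9 - (1 + 2*b²) = 9 + (-1 - 2*b²) = 8 - 2*b²)
w(Y, c) = -683 + Y + c (w(Y, c) = (Y + c) - 683 = -683 + Y + c)
w(-548, r(11)) - (M(458, -372) + 65182)*(225186 + 1472) = (-683 - 548 + (8 - 2*11²)) - (-70 + 65182)*(225186 + 1472) = (-683 - 548 + (8 - 2*121)) - 65112*226658 = (-683 - 548 + (8 - 242)) - 1*14758155696 = (-683 - 548 - 234) - 14758155696 = -1465 - 14758155696 = -14758157161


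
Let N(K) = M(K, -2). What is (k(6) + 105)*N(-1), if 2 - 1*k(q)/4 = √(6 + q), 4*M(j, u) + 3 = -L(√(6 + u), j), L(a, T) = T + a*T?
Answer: 0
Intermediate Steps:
L(a, T) = T + T*a
M(j, u) = -¾ - j*(1 + √(6 + u))/4 (M(j, u) = -¾ + (-j*(1 + √(6 + u)))/4 = -¾ - j*(1 + √(6 + u))/4)
N(K) = -¾ - 3*K/4 (N(K) = -¾ - K*(1 + √(6 - 2))/4 = -¾ - K*(1 + √4)/4 = -¾ - K*(1 + 2)/4 = -¾ - ¼*K*3 = -¾ - 3*K/4)
k(q) = 8 - 4*√(6 + q)
(k(6) + 105)*N(-1) = ((8 - 4*√(6 + 6)) + 105)*(-¾ - ¾*(-1)) = ((8 - 8*√3) + 105)*(-¾ + ¾) = ((8 - 8*√3) + 105)*0 = (113 - 8*√3)*0 = 0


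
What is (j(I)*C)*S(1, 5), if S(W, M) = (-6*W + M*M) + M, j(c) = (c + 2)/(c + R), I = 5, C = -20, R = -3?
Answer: -1680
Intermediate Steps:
j(c) = (2 + c)/(-3 + c) (j(c) = (c + 2)/(c - 3) = (2 + c)/(-3 + c))
S(W, M) = M + M² - 6*W (S(W, M) = (-6*W + M²) + M = (M² - 6*W) + M = M + M² - 6*W)
(j(I)*C)*S(1, 5) = (((2 + 5)/(-3 + 5))*(-20))*(5 + 5² - 6*1) = ((7/2)*(-20))*(5 + 25 - 6) = (((½)*7)*(-20))*24 = ((7/2)*(-20))*24 = -70*24 = -1680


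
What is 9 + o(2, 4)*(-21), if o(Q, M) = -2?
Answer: 51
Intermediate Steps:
9 + o(2, 4)*(-21) = 9 - 2*(-21) = 9 + 42 = 51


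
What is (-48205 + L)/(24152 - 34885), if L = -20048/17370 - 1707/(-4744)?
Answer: 1986157784761/442217202120 ≈ 4.4914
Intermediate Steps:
L = -32728561/41201640 (L = -20048*1/17370 - 1707*(-1/4744) = -10024/8685 + 1707/4744 = -32728561/41201640 ≈ -0.79435)
(-48205 + L)/(24152 - 34885) = (-48205 - 32728561/41201640)/(24152 - 34885) = -1986157784761/41201640/(-10733) = -1986157784761/41201640*(-1/10733) = 1986157784761/442217202120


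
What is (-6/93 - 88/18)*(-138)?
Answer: 63572/93 ≈ 683.57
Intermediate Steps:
(-6/93 - 88/18)*(-138) = (-6*1/93 - 88*1/18)*(-138) = (-2/31 - 44/9)*(-138) = -1382/279*(-138) = 63572/93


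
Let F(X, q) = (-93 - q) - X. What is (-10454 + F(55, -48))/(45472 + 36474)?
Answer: -5277/40973 ≈ -0.12879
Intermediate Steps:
F(X, q) = -93 - X - q
(-10454 + F(55, -48))/(45472 + 36474) = (-10454 + (-93 - 1*55 - 1*(-48)))/(45472 + 36474) = (-10454 + (-93 - 55 + 48))/81946 = (-10454 - 100)*(1/81946) = -10554*1/81946 = -5277/40973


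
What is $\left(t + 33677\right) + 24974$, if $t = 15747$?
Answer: $74398$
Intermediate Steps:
$\left(t + 33677\right) + 24974 = \left(15747 + 33677\right) + 24974 = 49424 + 24974 = 74398$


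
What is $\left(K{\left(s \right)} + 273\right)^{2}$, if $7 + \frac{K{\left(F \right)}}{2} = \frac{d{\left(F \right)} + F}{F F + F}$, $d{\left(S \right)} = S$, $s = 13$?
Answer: $\frac{3294225}{49} \approx 67229.0$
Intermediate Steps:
$K{\left(F \right)} = -14 + \frac{4 F}{F + F^{2}}$ ($K{\left(F \right)} = -14 + 2 \frac{F + F}{F F + F} = -14 + 2 \frac{2 F}{F^{2} + F} = -14 + 2 \frac{2 F}{F + F^{2}} = -14 + \frac{4 F}{F + F^{2}}$)
$\left(K{\left(s \right)} + 273\right)^{2} = \left(\frac{2 \left(-5 - 91\right)}{1 + 13} + 273\right)^{2} = \left(\frac{2 \left(-5 - 91\right)}{14} + 273\right)^{2} = \left(2 \cdot \frac{1}{14} \left(-96\right) + 273\right)^{2} = \left(- \frac{96}{7} + 273\right)^{2} = \left(\frac{1815}{7}\right)^{2} = \frac{3294225}{49}$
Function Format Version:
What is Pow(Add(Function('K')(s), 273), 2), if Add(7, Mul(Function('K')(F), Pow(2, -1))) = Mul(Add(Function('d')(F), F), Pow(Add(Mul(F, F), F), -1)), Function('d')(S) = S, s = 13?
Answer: Rational(3294225, 49) ≈ 67229.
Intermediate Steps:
Function('K')(F) = Add(-14, Mul(4, F, Pow(Add(F, Pow(F, 2)), -1))) (Function('K')(F) = Add(-14, Mul(2, Mul(Add(F, F), Pow(Add(Mul(F, F), F), -1)))) = Add(-14, Mul(2, Mul(Mul(2, F), Pow(Add(Pow(F, 2), F), -1)))) = Add(-14, Mul(2, Mul(Mul(2, F), Pow(Add(F, Pow(F, 2)), -1)))) = Add(-14, Mul(2, Mul(2, F, Pow(Add(F, Pow(F, 2)), -1)))) = Add(-14, Mul(4, F, Pow(Add(F, Pow(F, 2)), -1))))
Pow(Add(Function('K')(s), 273), 2) = Pow(Add(Mul(2, Pow(Add(1, 13), -1), Add(-5, Mul(-7, 13))), 273), 2) = Pow(Add(Mul(2, Pow(14, -1), Add(-5, -91)), 273), 2) = Pow(Add(Mul(2, Rational(1, 14), -96), 273), 2) = Pow(Add(Rational(-96, 7), 273), 2) = Pow(Rational(1815, 7), 2) = Rational(3294225, 49)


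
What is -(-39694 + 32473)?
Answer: 7221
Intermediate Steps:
-(-39694 + 32473) = -1*(-7221) = 7221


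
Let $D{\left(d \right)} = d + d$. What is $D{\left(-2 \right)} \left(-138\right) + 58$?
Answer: $610$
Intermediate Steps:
$D{\left(d \right)} = 2 d$
$D{\left(-2 \right)} \left(-138\right) + 58 = 2 \left(-2\right) \left(-138\right) + 58 = \left(-4\right) \left(-138\right) + 58 = 552 + 58 = 610$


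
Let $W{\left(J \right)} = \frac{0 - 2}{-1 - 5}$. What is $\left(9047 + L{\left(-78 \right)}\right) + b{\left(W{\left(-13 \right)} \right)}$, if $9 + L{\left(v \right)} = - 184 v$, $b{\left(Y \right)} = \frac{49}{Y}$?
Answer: $23537$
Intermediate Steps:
$W{\left(J \right)} = \frac{1}{3}$ ($W{\left(J \right)} = - \frac{2}{-6} = \left(-2\right) \left(- \frac{1}{6}\right) = \frac{1}{3}$)
$L{\left(v \right)} = -9 - 184 v$
$\left(9047 + L{\left(-78 \right)}\right) + b{\left(W{\left(-13 \right)} \right)} = \left(9047 - -14343\right) + 49 \frac{1}{\frac{1}{3}} = \left(9047 + \left(-9 + 14352\right)\right) + 49 \cdot 3 = \left(9047 + 14343\right) + 147 = 23390 + 147 = 23537$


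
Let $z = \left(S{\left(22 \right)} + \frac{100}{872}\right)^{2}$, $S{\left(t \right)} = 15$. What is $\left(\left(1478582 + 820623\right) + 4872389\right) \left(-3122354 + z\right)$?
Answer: $- \frac{532045837266428387}{23762} \approx -2.2391 \cdot 10^{13}$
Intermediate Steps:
$z = \frac{10857025}{47524}$ ($z = \left(15 + \frac{100}{872}\right)^{2} = \left(15 + 100 \cdot \frac{1}{872}\right)^{2} = \left(15 + \frac{25}{218}\right)^{2} = \left(\frac{3295}{218}\right)^{2} = \frac{10857025}{47524} \approx 228.45$)
$\left(\left(1478582 + 820623\right) + 4872389\right) \left(-3122354 + z\right) = \left(\left(1478582 + 820623\right) + 4872389\right) \left(-3122354 + \frac{10857025}{47524}\right) = \left(2299205 + 4872389\right) \left(- \frac{148375894471}{47524}\right) = 7171594 \left(- \frac{148375894471}{47524}\right) = - \frac{532045837266428387}{23762}$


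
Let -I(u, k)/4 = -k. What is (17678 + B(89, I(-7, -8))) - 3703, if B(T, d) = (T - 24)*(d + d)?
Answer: 9815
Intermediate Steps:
I(u, k) = 4*k (I(u, k) = -(-4)*k = 4*k)
B(T, d) = 2*d*(-24 + T) (B(T, d) = (-24 + T)*(2*d) = 2*d*(-24 + T))
(17678 + B(89, I(-7, -8))) - 3703 = (17678 + 2*(4*(-8))*(-24 + 89)) - 3703 = (17678 + 2*(-32)*65) - 3703 = (17678 - 4160) - 3703 = 13518 - 3703 = 9815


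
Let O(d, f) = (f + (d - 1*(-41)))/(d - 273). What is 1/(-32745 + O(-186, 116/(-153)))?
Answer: -70227/2299560814 ≈ -3.0539e-5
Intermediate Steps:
O(d, f) = (41 + d + f)/(-273 + d) (O(d, f) = (f + (d + 41))/(-273 + d) = (f + (41 + d))/(-273 + d) = (41 + d + f)/(-273 + d))
1/(-32745 + O(-186, 116/(-153))) = 1/(-32745 + (41 - 186 + 116/(-153))/(-273 - 186)) = 1/(-32745 + (41 - 186 + 116*(-1/153))/(-459)) = 1/(-32745 - (41 - 186 - 116/153)/459) = 1/(-32745 - 1/459*(-22301/153)) = 1/(-32745 + 22301/70227) = 1/(-2299560814/70227) = -70227/2299560814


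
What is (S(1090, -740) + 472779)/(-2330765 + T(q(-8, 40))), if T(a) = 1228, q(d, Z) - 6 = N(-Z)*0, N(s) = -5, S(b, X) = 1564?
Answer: -474343/2329537 ≈ -0.20362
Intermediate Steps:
q(d, Z) = 6 (q(d, Z) = 6 - 5*0 = 6 + 0 = 6)
(S(1090, -740) + 472779)/(-2330765 + T(q(-8, 40))) = (1564 + 472779)/(-2330765 + 1228) = 474343/(-2329537) = 474343*(-1/2329537) = -474343/2329537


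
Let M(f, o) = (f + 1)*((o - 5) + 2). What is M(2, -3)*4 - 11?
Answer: -83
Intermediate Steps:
M(f, o) = (1 + f)*(-3 + o) (M(f, o) = (1 + f)*((-5 + o) + 2) = (1 + f)*(-3 + o))
M(2, -3)*4 - 11 = (-3 - 3 - 3*2 + 2*(-3))*4 - 11 = (-3 - 3 - 6 - 6)*4 - 11 = -18*4 - 11 = -72 - 11 = -83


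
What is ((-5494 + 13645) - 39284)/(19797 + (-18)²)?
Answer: -31133/20121 ≈ -1.5473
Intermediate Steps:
((-5494 + 13645) - 39284)/(19797 + (-18)²) = (8151 - 39284)/(19797 + 324) = -31133/20121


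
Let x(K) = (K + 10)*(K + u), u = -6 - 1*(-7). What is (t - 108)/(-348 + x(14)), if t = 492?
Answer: 32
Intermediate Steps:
u = 1 (u = -6 + 7 = 1)
x(K) = (1 + K)*(10 + K) (x(K) = (K + 10)*(K + 1) = (10 + K)*(1 + K) = (1 + K)*(10 + K))
(t - 108)/(-348 + x(14)) = (492 - 108)/(-348 + (10 + 14² + 11*14)) = 384/(-348 + (10 + 196 + 154)) = 384/(-348 + 360) = 384/12 = 384*(1/12) = 32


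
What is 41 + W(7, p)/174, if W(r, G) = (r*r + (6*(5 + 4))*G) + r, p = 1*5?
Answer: 3730/87 ≈ 42.874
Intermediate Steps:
p = 5
W(r, G) = r + r**2 + 54*G (W(r, G) = (r**2 + (6*9)*G) + r = (r**2 + 54*G) + r = r + r**2 + 54*G)
41 + W(7, p)/174 = 41 + (7 + 7**2 + 54*5)/174 = 41 + (7 + 49 + 270)*(1/174) = 41 + 326*(1/174) = 41 + 163/87 = 3730/87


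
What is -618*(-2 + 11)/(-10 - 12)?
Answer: 2781/11 ≈ 252.82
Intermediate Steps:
-618*(-2 + 11)/(-10 - 12) = -5562/(-22) = -5562*(-1)/22 = -618*(-9/22) = 2781/11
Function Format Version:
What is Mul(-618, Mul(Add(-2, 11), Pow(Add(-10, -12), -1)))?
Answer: Rational(2781, 11) ≈ 252.82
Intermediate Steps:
Mul(-618, Mul(Add(-2, 11), Pow(Add(-10, -12), -1))) = Mul(-618, Mul(9, Pow(-22, -1))) = Mul(-618, Mul(9, Rational(-1, 22))) = Mul(-618, Rational(-9, 22)) = Rational(2781, 11)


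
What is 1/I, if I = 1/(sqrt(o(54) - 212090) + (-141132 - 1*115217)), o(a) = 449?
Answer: -256349 + I*sqrt(211641) ≈ -2.5635e+5 + 460.04*I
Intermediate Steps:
I = 1/(-256349 + I*sqrt(211641)) (I = 1/(sqrt(449 - 212090) + (-141132 - 1*115217)) = 1/(sqrt(-211641) + (-141132 - 115217)) = 1/(I*sqrt(211641) - 256349) = 1/(-256349 + I*sqrt(211641)) ≈ -3.9009e-6 - 7.0e-9*I)
1/I = 1/(-256349/65715021442 - I*sqrt(211641)/65715021442)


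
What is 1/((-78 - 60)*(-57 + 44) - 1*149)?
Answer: 1/1645 ≈ 0.00060790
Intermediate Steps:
1/((-78 - 60)*(-57 + 44) - 1*149) = 1/(-138*(-13) - 149) = 1/(1794 - 149) = 1/1645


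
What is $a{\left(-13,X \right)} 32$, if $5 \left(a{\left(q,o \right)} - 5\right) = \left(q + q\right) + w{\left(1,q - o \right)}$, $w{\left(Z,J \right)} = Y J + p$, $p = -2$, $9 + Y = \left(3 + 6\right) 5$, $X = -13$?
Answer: $- \frac{96}{5} \approx -19.2$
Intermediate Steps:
$Y = 36$ ($Y = -9 + \left(3 + 6\right) 5 = -9 + 9 \cdot 5 = -9 + 45 = 36$)
$w{\left(Z,J \right)} = -2 + 36 J$ ($w{\left(Z,J \right)} = 36 J - 2 = -2 + 36 J$)
$a{\left(q,o \right)} = \frac{23}{5} - \frac{36 o}{5} + \frac{38 q}{5}$ ($a{\left(q,o \right)} = 5 + \frac{\left(q + q\right) + \left(-2 + 36 \left(q - o\right)\right)}{5} = 5 + \frac{2 q - \left(2 - 36 q + 36 o\right)}{5} = 5 + \frac{-2 - 36 o + 38 q}{5} = 5 - \left(\frac{2}{5} - \frac{38 q}{5} + \frac{36 o}{5}\right) = \frac{23}{5} - \frac{36 o}{5} + \frac{38 q}{5}$)
$a{\left(-13,X \right)} 32 = \left(\frac{23}{5} - - \frac{468}{5} + \frac{38}{5} \left(-13\right)\right) 32 = \left(\frac{23}{5} + \frac{468}{5} - \frac{494}{5}\right) 32 = \left(- \frac{3}{5}\right) 32 = - \frac{96}{5}$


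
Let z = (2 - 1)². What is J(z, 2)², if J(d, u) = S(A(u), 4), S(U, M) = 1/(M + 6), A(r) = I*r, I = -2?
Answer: 1/100 ≈ 0.010000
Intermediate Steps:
z = 1 (z = 1² = 1)
A(r) = -2*r
S(U, M) = 1/(6 + M)
J(d, u) = ⅒ (J(d, u) = 1/(6 + 4) = 1/10 = ⅒)
J(z, 2)² = (⅒)² = 1/100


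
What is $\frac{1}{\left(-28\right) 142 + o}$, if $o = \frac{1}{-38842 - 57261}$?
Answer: $- \frac{96103}{382105529} \approx -0.00025151$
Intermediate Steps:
$o = - \frac{1}{96103}$ ($o = \frac{1}{-96103} = - \frac{1}{96103} \approx -1.0406 \cdot 10^{-5}$)
$\frac{1}{\left(-28\right) 142 + o} = \frac{1}{\left(-28\right) 142 - \frac{1}{96103}} = \frac{1}{-3976 - \frac{1}{96103}} = \frac{1}{- \frac{382105529}{96103}} = - \frac{96103}{382105529}$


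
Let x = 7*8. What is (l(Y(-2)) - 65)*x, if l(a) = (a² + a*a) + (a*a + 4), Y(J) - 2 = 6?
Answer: 7336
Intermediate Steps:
Y(J) = 8 (Y(J) = 2 + 6 = 8)
x = 56
l(a) = 4 + 3*a² (l(a) = (a² + a²) + (a² + 4) = 2*a² + (4 + a²) = 4 + 3*a²)
(l(Y(-2)) - 65)*x = ((4 + 3*8²) - 65)*56 = ((4 + 3*64) - 65)*56 = ((4 + 192) - 65)*56 = (196 - 65)*56 = 131*56 = 7336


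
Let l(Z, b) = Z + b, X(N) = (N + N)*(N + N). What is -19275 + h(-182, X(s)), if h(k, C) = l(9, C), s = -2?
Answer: -19250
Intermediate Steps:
X(N) = 4*N² (X(N) = (2*N)*(2*N) = 4*N²)
h(k, C) = 9 + C
-19275 + h(-182, X(s)) = -19275 + (9 + 4*(-2)²) = -19275 + (9 + 4*4) = -19275 + (9 + 16) = -19275 + 25 = -19250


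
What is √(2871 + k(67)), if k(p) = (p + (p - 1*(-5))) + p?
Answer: √3077 ≈ 55.471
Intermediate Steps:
k(p) = 5 + 3*p (k(p) = (p + (p + 5)) + p = (p + (5 + p)) + p = (5 + 2*p) + p = 5 + 3*p)
√(2871 + k(67)) = √(2871 + (5 + 3*67)) = √(2871 + (5 + 201)) = √(2871 + 206) = √3077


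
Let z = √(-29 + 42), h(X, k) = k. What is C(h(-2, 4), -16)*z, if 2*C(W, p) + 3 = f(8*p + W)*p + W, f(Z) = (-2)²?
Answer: -63*√13/2 ≈ -113.57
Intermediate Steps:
f(Z) = 4
C(W, p) = -3/2 + W/2 + 2*p (C(W, p) = -3/2 + (4*p + W)/2 = -3/2 + (W + 4*p)/2 = -3/2 + (W/2 + 2*p) = -3/2 + W/2 + 2*p)
z = √13 ≈ 3.6056
C(h(-2, 4), -16)*z = (-3/2 + (½)*4 + 2*(-16))*√13 = (-3/2 + 2 - 32)*√13 = -63*√13/2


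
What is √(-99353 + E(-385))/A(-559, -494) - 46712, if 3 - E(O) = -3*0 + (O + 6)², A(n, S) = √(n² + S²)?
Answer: -46712 + 21*I*√1814443/42809 ≈ -46712.0 + 0.66078*I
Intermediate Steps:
A(n, S) = √(S² + n²)
E(O) = 3 - (6 + O)² (E(O) = 3 - (-3*0 + (O + 6)²) = 3 - (0 + (6 + O)²) = 3 - (6 + O)²)
√(-99353 + E(-385))/A(-559, -494) - 46712 = √(-99353 + (3 - (6 - 385)²))/(√((-494)² + (-559)²)) - 46712 = √(-99353 + (3 - 1*(-379)²))/(√(244036 + 312481)) - 46712 = √(-99353 + (3 - 1*143641))/(√556517) - 46712 = √(-99353 + (3 - 143641))/((13*√3293)) - 46712 = √(-99353 - 143638)*(√3293/42809) - 46712 = √(-242991)*(√3293/42809) - 46712 = (21*I*√551)*(√3293/42809) - 46712 = 21*I*√1814443/42809 - 46712 = -46712 + 21*I*√1814443/42809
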